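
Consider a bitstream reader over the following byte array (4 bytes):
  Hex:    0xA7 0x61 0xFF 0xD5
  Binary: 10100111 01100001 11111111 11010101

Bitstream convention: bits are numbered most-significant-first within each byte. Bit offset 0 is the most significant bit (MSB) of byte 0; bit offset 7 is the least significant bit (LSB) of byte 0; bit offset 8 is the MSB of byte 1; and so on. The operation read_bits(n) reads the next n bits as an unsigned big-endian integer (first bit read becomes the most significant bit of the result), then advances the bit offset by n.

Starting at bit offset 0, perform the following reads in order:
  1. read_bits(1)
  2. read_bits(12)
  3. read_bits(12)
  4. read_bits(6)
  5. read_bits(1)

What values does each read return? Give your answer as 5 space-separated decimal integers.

Answer: 1 1260 1023 42 1

Derivation:
Read 1: bits[0:1] width=1 -> value=1 (bin 1); offset now 1 = byte 0 bit 1; 31 bits remain
Read 2: bits[1:13] width=12 -> value=1260 (bin 010011101100); offset now 13 = byte 1 bit 5; 19 bits remain
Read 3: bits[13:25] width=12 -> value=1023 (bin 001111111111); offset now 25 = byte 3 bit 1; 7 bits remain
Read 4: bits[25:31] width=6 -> value=42 (bin 101010); offset now 31 = byte 3 bit 7; 1 bits remain
Read 5: bits[31:32] width=1 -> value=1 (bin 1); offset now 32 = byte 4 bit 0; 0 bits remain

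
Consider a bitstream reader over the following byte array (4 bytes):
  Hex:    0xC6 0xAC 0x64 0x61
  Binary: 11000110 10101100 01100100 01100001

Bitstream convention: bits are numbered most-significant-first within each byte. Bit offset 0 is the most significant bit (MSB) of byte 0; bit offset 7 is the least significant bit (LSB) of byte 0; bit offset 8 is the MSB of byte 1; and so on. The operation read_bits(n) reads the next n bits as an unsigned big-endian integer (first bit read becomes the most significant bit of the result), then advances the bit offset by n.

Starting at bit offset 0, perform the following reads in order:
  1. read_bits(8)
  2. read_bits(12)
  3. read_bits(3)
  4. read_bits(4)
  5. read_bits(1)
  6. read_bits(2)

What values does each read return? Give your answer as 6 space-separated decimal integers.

Answer: 198 2758 2 3 0 0

Derivation:
Read 1: bits[0:8] width=8 -> value=198 (bin 11000110); offset now 8 = byte 1 bit 0; 24 bits remain
Read 2: bits[8:20] width=12 -> value=2758 (bin 101011000110); offset now 20 = byte 2 bit 4; 12 bits remain
Read 3: bits[20:23] width=3 -> value=2 (bin 010); offset now 23 = byte 2 bit 7; 9 bits remain
Read 4: bits[23:27] width=4 -> value=3 (bin 0011); offset now 27 = byte 3 bit 3; 5 bits remain
Read 5: bits[27:28] width=1 -> value=0 (bin 0); offset now 28 = byte 3 bit 4; 4 bits remain
Read 6: bits[28:30] width=2 -> value=0 (bin 00); offset now 30 = byte 3 bit 6; 2 bits remain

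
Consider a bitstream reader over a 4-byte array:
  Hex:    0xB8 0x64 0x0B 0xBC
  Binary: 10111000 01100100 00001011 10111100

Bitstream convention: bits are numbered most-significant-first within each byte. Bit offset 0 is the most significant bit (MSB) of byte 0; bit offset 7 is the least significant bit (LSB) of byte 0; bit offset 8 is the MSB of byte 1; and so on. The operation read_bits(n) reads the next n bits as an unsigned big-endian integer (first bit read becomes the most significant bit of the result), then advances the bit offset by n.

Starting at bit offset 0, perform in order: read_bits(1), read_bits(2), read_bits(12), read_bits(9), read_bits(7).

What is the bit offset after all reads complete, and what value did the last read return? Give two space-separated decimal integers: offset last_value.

Read 1: bits[0:1] width=1 -> value=1 (bin 1); offset now 1 = byte 0 bit 1; 31 bits remain
Read 2: bits[1:3] width=2 -> value=1 (bin 01); offset now 3 = byte 0 bit 3; 29 bits remain
Read 3: bits[3:15] width=12 -> value=3122 (bin 110000110010); offset now 15 = byte 1 bit 7; 17 bits remain
Read 4: bits[15:24] width=9 -> value=11 (bin 000001011); offset now 24 = byte 3 bit 0; 8 bits remain
Read 5: bits[24:31] width=7 -> value=94 (bin 1011110); offset now 31 = byte 3 bit 7; 1 bits remain

Answer: 31 94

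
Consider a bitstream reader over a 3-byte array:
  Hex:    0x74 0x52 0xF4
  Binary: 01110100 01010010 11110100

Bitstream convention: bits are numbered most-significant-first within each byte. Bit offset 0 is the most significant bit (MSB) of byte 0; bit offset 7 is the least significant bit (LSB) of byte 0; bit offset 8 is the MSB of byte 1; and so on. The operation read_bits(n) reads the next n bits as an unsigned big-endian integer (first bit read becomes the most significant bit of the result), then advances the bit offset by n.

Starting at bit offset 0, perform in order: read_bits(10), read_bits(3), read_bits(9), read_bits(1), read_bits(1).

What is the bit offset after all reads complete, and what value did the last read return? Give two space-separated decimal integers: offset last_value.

Read 1: bits[0:10] width=10 -> value=465 (bin 0111010001); offset now 10 = byte 1 bit 2; 14 bits remain
Read 2: bits[10:13] width=3 -> value=2 (bin 010); offset now 13 = byte 1 bit 5; 11 bits remain
Read 3: bits[13:22] width=9 -> value=189 (bin 010111101); offset now 22 = byte 2 bit 6; 2 bits remain
Read 4: bits[22:23] width=1 -> value=0 (bin 0); offset now 23 = byte 2 bit 7; 1 bits remain
Read 5: bits[23:24] width=1 -> value=0 (bin 0); offset now 24 = byte 3 bit 0; 0 bits remain

Answer: 24 0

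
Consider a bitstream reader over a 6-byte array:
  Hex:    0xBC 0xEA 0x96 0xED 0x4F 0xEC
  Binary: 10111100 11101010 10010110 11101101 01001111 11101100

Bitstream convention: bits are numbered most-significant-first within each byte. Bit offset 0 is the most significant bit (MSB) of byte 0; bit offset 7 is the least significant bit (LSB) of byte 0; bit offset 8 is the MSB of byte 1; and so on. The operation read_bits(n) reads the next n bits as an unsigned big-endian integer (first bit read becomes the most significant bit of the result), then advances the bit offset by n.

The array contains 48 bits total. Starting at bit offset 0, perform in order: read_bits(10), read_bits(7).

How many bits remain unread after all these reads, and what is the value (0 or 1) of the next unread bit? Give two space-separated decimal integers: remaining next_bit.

Read 1: bits[0:10] width=10 -> value=755 (bin 1011110011); offset now 10 = byte 1 bit 2; 38 bits remain
Read 2: bits[10:17] width=7 -> value=85 (bin 1010101); offset now 17 = byte 2 bit 1; 31 bits remain

Answer: 31 0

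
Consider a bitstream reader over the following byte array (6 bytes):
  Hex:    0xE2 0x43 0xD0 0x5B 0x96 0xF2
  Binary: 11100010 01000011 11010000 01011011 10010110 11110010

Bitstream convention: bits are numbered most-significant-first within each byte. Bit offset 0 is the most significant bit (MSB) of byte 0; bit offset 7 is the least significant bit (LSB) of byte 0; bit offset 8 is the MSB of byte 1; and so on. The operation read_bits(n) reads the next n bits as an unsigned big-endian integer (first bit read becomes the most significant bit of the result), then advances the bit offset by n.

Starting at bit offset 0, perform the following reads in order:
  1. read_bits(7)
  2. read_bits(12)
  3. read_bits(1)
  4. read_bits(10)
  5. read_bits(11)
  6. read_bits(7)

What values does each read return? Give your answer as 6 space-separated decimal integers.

Read 1: bits[0:7] width=7 -> value=113 (bin 1110001); offset now 7 = byte 0 bit 7; 41 bits remain
Read 2: bits[7:19] width=12 -> value=542 (bin 001000011110); offset now 19 = byte 2 bit 3; 29 bits remain
Read 3: bits[19:20] width=1 -> value=1 (bin 1); offset now 20 = byte 2 bit 4; 28 bits remain
Read 4: bits[20:30] width=10 -> value=22 (bin 0000010110); offset now 30 = byte 3 bit 6; 18 bits remain
Read 5: bits[30:41] width=11 -> value=1837 (bin 11100101101); offset now 41 = byte 5 bit 1; 7 bits remain
Read 6: bits[41:48] width=7 -> value=114 (bin 1110010); offset now 48 = byte 6 bit 0; 0 bits remain

Answer: 113 542 1 22 1837 114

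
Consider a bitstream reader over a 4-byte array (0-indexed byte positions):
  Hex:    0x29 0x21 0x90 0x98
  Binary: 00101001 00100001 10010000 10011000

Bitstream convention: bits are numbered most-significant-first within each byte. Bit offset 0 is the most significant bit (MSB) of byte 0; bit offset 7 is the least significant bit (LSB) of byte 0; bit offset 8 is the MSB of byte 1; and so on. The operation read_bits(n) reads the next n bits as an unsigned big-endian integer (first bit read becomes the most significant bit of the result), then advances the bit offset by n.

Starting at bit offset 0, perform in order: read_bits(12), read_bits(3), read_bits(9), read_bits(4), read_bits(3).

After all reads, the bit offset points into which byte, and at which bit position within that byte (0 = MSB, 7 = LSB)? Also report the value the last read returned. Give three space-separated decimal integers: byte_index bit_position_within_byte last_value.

Read 1: bits[0:12] width=12 -> value=658 (bin 001010010010); offset now 12 = byte 1 bit 4; 20 bits remain
Read 2: bits[12:15] width=3 -> value=0 (bin 000); offset now 15 = byte 1 bit 7; 17 bits remain
Read 3: bits[15:24] width=9 -> value=400 (bin 110010000); offset now 24 = byte 3 bit 0; 8 bits remain
Read 4: bits[24:28] width=4 -> value=9 (bin 1001); offset now 28 = byte 3 bit 4; 4 bits remain
Read 5: bits[28:31] width=3 -> value=4 (bin 100); offset now 31 = byte 3 bit 7; 1 bits remain

Answer: 3 7 4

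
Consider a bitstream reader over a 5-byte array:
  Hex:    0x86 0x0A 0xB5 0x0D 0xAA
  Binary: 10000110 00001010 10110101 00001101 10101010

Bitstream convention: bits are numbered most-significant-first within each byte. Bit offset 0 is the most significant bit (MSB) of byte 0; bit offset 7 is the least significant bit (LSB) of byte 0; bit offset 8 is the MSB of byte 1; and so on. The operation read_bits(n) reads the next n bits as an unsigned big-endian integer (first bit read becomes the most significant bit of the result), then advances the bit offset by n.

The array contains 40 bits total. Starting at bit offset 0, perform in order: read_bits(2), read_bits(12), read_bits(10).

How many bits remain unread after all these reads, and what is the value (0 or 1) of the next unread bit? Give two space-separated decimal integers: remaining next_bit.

Read 1: bits[0:2] width=2 -> value=2 (bin 10); offset now 2 = byte 0 bit 2; 38 bits remain
Read 2: bits[2:14] width=12 -> value=386 (bin 000110000010); offset now 14 = byte 1 bit 6; 26 bits remain
Read 3: bits[14:24] width=10 -> value=693 (bin 1010110101); offset now 24 = byte 3 bit 0; 16 bits remain

Answer: 16 0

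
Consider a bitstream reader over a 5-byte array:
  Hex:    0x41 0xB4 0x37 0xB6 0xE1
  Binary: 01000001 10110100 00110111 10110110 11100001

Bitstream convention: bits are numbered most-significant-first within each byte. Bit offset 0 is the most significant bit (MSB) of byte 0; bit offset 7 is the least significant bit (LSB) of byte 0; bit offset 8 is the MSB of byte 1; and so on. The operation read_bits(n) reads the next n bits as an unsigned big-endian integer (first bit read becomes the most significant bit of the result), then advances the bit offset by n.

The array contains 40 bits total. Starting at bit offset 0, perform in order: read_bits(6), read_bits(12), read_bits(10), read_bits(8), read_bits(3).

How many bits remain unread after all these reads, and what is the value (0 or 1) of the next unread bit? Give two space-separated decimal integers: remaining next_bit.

Read 1: bits[0:6] width=6 -> value=16 (bin 010000); offset now 6 = byte 0 bit 6; 34 bits remain
Read 2: bits[6:18] width=12 -> value=1744 (bin 011011010000); offset now 18 = byte 2 bit 2; 22 bits remain
Read 3: bits[18:28] width=10 -> value=891 (bin 1101111011); offset now 28 = byte 3 bit 4; 12 bits remain
Read 4: bits[28:36] width=8 -> value=110 (bin 01101110); offset now 36 = byte 4 bit 4; 4 bits remain
Read 5: bits[36:39] width=3 -> value=0 (bin 000); offset now 39 = byte 4 bit 7; 1 bits remain

Answer: 1 1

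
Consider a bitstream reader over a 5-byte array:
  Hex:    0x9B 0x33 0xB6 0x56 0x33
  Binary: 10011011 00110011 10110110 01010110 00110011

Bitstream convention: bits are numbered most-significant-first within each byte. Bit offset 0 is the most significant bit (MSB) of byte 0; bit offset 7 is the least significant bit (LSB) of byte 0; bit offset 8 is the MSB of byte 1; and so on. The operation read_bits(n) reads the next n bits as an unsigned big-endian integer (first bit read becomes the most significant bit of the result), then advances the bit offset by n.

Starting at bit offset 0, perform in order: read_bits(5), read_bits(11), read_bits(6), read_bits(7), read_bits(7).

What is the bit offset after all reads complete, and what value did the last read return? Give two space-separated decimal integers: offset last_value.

Answer: 36 99

Derivation:
Read 1: bits[0:5] width=5 -> value=19 (bin 10011); offset now 5 = byte 0 bit 5; 35 bits remain
Read 2: bits[5:16] width=11 -> value=819 (bin 01100110011); offset now 16 = byte 2 bit 0; 24 bits remain
Read 3: bits[16:22] width=6 -> value=45 (bin 101101); offset now 22 = byte 2 bit 6; 18 bits remain
Read 4: bits[22:29] width=7 -> value=74 (bin 1001010); offset now 29 = byte 3 bit 5; 11 bits remain
Read 5: bits[29:36] width=7 -> value=99 (bin 1100011); offset now 36 = byte 4 bit 4; 4 bits remain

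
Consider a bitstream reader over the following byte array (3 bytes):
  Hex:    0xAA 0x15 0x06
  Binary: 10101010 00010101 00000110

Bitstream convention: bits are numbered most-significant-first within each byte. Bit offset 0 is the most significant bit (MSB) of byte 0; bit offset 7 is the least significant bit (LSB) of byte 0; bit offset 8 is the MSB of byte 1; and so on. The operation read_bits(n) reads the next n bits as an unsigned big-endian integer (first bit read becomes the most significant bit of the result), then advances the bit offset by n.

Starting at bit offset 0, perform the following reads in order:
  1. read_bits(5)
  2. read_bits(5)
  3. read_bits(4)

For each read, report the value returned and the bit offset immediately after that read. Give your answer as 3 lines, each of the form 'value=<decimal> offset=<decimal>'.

Answer: value=21 offset=5
value=8 offset=10
value=5 offset=14

Derivation:
Read 1: bits[0:5] width=5 -> value=21 (bin 10101); offset now 5 = byte 0 bit 5; 19 bits remain
Read 2: bits[5:10] width=5 -> value=8 (bin 01000); offset now 10 = byte 1 bit 2; 14 bits remain
Read 3: bits[10:14] width=4 -> value=5 (bin 0101); offset now 14 = byte 1 bit 6; 10 bits remain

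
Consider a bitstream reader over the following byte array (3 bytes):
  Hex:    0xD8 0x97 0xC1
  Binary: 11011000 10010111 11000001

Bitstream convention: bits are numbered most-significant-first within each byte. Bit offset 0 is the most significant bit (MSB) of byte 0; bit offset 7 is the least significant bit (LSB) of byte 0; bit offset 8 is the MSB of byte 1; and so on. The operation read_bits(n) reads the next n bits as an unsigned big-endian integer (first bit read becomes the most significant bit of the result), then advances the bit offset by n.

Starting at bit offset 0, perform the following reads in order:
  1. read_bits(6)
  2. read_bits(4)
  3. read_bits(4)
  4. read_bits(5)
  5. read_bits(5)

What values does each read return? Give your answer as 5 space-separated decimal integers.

Answer: 54 2 5 30 1

Derivation:
Read 1: bits[0:6] width=6 -> value=54 (bin 110110); offset now 6 = byte 0 bit 6; 18 bits remain
Read 2: bits[6:10] width=4 -> value=2 (bin 0010); offset now 10 = byte 1 bit 2; 14 bits remain
Read 3: bits[10:14] width=4 -> value=5 (bin 0101); offset now 14 = byte 1 bit 6; 10 bits remain
Read 4: bits[14:19] width=5 -> value=30 (bin 11110); offset now 19 = byte 2 bit 3; 5 bits remain
Read 5: bits[19:24] width=5 -> value=1 (bin 00001); offset now 24 = byte 3 bit 0; 0 bits remain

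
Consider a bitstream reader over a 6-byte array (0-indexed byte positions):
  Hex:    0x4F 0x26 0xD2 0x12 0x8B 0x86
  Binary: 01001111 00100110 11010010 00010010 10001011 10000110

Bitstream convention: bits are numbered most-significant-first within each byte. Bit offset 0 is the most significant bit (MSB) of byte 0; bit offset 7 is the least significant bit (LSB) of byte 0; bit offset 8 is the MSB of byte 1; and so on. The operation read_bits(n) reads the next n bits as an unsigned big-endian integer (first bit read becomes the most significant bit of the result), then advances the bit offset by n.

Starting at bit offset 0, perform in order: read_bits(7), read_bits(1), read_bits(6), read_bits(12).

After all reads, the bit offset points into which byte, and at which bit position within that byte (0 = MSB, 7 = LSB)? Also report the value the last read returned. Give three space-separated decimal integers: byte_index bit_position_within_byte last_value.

Read 1: bits[0:7] width=7 -> value=39 (bin 0100111); offset now 7 = byte 0 bit 7; 41 bits remain
Read 2: bits[7:8] width=1 -> value=1 (bin 1); offset now 8 = byte 1 bit 0; 40 bits remain
Read 3: bits[8:14] width=6 -> value=9 (bin 001001); offset now 14 = byte 1 bit 6; 34 bits remain
Read 4: bits[14:26] width=12 -> value=2888 (bin 101101001000); offset now 26 = byte 3 bit 2; 22 bits remain

Answer: 3 2 2888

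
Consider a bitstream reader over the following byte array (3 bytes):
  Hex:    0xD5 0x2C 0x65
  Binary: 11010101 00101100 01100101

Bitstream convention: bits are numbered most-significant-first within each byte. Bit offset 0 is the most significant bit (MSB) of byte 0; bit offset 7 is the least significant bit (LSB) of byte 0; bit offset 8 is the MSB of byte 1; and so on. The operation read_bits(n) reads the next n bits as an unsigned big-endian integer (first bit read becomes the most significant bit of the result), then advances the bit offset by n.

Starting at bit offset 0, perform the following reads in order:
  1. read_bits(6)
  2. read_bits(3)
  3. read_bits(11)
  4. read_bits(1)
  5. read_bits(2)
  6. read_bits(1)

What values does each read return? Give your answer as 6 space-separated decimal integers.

Read 1: bits[0:6] width=6 -> value=53 (bin 110101); offset now 6 = byte 0 bit 6; 18 bits remain
Read 2: bits[6:9] width=3 -> value=2 (bin 010); offset now 9 = byte 1 bit 1; 15 bits remain
Read 3: bits[9:20] width=11 -> value=710 (bin 01011000110); offset now 20 = byte 2 bit 4; 4 bits remain
Read 4: bits[20:21] width=1 -> value=0 (bin 0); offset now 21 = byte 2 bit 5; 3 bits remain
Read 5: bits[21:23] width=2 -> value=2 (bin 10); offset now 23 = byte 2 bit 7; 1 bits remain
Read 6: bits[23:24] width=1 -> value=1 (bin 1); offset now 24 = byte 3 bit 0; 0 bits remain

Answer: 53 2 710 0 2 1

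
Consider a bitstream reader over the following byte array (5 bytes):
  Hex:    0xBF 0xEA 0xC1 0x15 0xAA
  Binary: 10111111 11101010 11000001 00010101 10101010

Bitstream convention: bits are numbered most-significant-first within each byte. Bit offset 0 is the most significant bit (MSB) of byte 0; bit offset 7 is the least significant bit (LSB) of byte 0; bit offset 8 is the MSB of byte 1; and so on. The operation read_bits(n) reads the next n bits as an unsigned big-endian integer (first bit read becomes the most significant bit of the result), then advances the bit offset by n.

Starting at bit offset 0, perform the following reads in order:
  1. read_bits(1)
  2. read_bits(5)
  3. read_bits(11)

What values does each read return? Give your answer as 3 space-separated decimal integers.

Answer: 1 15 2005

Derivation:
Read 1: bits[0:1] width=1 -> value=1 (bin 1); offset now 1 = byte 0 bit 1; 39 bits remain
Read 2: bits[1:6] width=5 -> value=15 (bin 01111); offset now 6 = byte 0 bit 6; 34 bits remain
Read 3: bits[6:17] width=11 -> value=2005 (bin 11111010101); offset now 17 = byte 2 bit 1; 23 bits remain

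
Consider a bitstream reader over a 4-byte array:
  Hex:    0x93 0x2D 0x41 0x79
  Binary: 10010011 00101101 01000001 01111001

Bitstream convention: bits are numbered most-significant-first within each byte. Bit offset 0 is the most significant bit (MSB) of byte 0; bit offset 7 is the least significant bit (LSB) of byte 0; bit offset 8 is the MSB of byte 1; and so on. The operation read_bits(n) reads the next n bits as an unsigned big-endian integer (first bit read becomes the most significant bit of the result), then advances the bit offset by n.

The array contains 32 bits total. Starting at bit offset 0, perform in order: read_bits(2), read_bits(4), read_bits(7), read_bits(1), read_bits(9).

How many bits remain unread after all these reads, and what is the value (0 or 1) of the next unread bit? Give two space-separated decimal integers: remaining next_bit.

Answer: 9 1

Derivation:
Read 1: bits[0:2] width=2 -> value=2 (bin 10); offset now 2 = byte 0 bit 2; 30 bits remain
Read 2: bits[2:6] width=4 -> value=4 (bin 0100); offset now 6 = byte 0 bit 6; 26 bits remain
Read 3: bits[6:13] width=7 -> value=101 (bin 1100101); offset now 13 = byte 1 bit 5; 19 bits remain
Read 4: bits[13:14] width=1 -> value=1 (bin 1); offset now 14 = byte 1 bit 6; 18 bits remain
Read 5: bits[14:23] width=9 -> value=160 (bin 010100000); offset now 23 = byte 2 bit 7; 9 bits remain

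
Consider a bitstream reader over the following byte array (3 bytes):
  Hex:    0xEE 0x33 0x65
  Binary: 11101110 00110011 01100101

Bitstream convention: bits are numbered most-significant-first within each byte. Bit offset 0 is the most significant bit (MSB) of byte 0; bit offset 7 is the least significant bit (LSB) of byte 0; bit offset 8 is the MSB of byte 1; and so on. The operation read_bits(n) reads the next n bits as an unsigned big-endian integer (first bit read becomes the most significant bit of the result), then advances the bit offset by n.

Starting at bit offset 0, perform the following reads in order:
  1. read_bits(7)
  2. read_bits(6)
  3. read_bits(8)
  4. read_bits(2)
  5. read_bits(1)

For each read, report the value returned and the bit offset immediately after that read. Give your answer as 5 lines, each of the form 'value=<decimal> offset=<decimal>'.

Read 1: bits[0:7] width=7 -> value=119 (bin 1110111); offset now 7 = byte 0 bit 7; 17 bits remain
Read 2: bits[7:13] width=6 -> value=6 (bin 000110); offset now 13 = byte 1 bit 5; 11 bits remain
Read 3: bits[13:21] width=8 -> value=108 (bin 01101100); offset now 21 = byte 2 bit 5; 3 bits remain
Read 4: bits[21:23] width=2 -> value=2 (bin 10); offset now 23 = byte 2 bit 7; 1 bits remain
Read 5: bits[23:24] width=1 -> value=1 (bin 1); offset now 24 = byte 3 bit 0; 0 bits remain

Answer: value=119 offset=7
value=6 offset=13
value=108 offset=21
value=2 offset=23
value=1 offset=24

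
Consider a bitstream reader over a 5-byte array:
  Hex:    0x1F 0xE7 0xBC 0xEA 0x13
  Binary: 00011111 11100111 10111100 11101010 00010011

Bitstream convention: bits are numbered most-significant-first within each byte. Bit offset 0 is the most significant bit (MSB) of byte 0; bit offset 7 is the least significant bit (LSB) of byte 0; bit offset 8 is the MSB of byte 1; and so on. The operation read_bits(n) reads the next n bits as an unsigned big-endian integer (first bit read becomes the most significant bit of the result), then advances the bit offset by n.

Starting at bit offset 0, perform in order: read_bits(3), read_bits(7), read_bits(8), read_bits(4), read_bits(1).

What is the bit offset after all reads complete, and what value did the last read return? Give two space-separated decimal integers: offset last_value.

Answer: 23 0

Derivation:
Read 1: bits[0:3] width=3 -> value=0 (bin 000); offset now 3 = byte 0 bit 3; 37 bits remain
Read 2: bits[3:10] width=7 -> value=127 (bin 1111111); offset now 10 = byte 1 bit 2; 30 bits remain
Read 3: bits[10:18] width=8 -> value=158 (bin 10011110); offset now 18 = byte 2 bit 2; 22 bits remain
Read 4: bits[18:22] width=4 -> value=15 (bin 1111); offset now 22 = byte 2 bit 6; 18 bits remain
Read 5: bits[22:23] width=1 -> value=0 (bin 0); offset now 23 = byte 2 bit 7; 17 bits remain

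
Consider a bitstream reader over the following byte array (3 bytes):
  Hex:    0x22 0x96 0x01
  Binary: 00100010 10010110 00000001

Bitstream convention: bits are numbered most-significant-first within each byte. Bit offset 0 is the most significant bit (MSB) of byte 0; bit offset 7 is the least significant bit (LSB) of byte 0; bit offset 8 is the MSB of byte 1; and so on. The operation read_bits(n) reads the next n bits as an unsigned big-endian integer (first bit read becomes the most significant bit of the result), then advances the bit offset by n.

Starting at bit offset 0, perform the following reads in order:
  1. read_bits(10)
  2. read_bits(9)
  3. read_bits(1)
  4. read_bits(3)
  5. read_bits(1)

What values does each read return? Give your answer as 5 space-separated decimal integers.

Read 1: bits[0:10] width=10 -> value=138 (bin 0010001010); offset now 10 = byte 1 bit 2; 14 bits remain
Read 2: bits[10:19] width=9 -> value=176 (bin 010110000); offset now 19 = byte 2 bit 3; 5 bits remain
Read 3: bits[19:20] width=1 -> value=0 (bin 0); offset now 20 = byte 2 bit 4; 4 bits remain
Read 4: bits[20:23] width=3 -> value=0 (bin 000); offset now 23 = byte 2 bit 7; 1 bits remain
Read 5: bits[23:24] width=1 -> value=1 (bin 1); offset now 24 = byte 3 bit 0; 0 bits remain

Answer: 138 176 0 0 1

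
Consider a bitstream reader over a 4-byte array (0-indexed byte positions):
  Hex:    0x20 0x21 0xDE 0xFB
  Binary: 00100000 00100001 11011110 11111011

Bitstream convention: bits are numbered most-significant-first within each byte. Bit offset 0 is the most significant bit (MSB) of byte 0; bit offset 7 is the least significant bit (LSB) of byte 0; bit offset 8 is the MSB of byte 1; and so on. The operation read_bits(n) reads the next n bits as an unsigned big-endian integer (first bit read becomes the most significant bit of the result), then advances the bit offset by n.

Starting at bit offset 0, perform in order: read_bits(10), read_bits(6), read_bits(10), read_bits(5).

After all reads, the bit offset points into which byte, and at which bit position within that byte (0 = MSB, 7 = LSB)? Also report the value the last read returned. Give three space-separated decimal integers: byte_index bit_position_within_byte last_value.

Answer: 3 7 29

Derivation:
Read 1: bits[0:10] width=10 -> value=128 (bin 0010000000); offset now 10 = byte 1 bit 2; 22 bits remain
Read 2: bits[10:16] width=6 -> value=33 (bin 100001); offset now 16 = byte 2 bit 0; 16 bits remain
Read 3: bits[16:26] width=10 -> value=891 (bin 1101111011); offset now 26 = byte 3 bit 2; 6 bits remain
Read 4: bits[26:31] width=5 -> value=29 (bin 11101); offset now 31 = byte 3 bit 7; 1 bits remain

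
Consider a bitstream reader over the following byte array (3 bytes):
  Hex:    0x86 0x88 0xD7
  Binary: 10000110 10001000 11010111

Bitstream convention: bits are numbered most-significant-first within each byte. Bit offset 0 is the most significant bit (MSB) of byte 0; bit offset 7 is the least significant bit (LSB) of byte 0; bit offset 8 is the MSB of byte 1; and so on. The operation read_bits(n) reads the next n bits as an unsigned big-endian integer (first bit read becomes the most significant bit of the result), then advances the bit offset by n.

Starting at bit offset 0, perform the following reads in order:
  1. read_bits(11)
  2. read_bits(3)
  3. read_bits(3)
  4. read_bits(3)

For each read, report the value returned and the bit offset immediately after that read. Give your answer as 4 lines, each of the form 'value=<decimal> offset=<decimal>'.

Answer: value=1076 offset=11
value=2 offset=14
value=1 offset=17
value=5 offset=20

Derivation:
Read 1: bits[0:11] width=11 -> value=1076 (bin 10000110100); offset now 11 = byte 1 bit 3; 13 bits remain
Read 2: bits[11:14] width=3 -> value=2 (bin 010); offset now 14 = byte 1 bit 6; 10 bits remain
Read 3: bits[14:17] width=3 -> value=1 (bin 001); offset now 17 = byte 2 bit 1; 7 bits remain
Read 4: bits[17:20] width=3 -> value=5 (bin 101); offset now 20 = byte 2 bit 4; 4 bits remain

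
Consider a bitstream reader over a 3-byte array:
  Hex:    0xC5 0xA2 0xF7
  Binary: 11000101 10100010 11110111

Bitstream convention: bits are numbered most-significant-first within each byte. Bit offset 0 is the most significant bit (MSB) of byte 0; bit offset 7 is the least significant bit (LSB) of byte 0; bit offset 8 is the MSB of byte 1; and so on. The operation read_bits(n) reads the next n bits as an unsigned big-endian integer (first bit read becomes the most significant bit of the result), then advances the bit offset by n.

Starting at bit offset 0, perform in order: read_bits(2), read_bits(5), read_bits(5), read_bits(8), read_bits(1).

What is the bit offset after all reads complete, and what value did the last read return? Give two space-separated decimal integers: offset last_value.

Answer: 21 0

Derivation:
Read 1: bits[0:2] width=2 -> value=3 (bin 11); offset now 2 = byte 0 bit 2; 22 bits remain
Read 2: bits[2:7] width=5 -> value=2 (bin 00010); offset now 7 = byte 0 bit 7; 17 bits remain
Read 3: bits[7:12] width=5 -> value=26 (bin 11010); offset now 12 = byte 1 bit 4; 12 bits remain
Read 4: bits[12:20] width=8 -> value=47 (bin 00101111); offset now 20 = byte 2 bit 4; 4 bits remain
Read 5: bits[20:21] width=1 -> value=0 (bin 0); offset now 21 = byte 2 bit 5; 3 bits remain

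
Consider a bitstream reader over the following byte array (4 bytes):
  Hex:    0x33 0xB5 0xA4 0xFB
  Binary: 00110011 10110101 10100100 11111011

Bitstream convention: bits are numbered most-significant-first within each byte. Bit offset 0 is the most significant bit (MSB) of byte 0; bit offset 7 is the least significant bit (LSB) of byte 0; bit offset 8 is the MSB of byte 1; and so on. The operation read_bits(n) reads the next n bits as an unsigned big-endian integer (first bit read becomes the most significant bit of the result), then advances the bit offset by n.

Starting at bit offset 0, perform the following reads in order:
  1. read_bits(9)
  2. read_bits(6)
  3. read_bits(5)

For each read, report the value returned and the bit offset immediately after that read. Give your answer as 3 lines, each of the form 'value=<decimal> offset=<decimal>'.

Answer: value=103 offset=9
value=26 offset=15
value=26 offset=20

Derivation:
Read 1: bits[0:9] width=9 -> value=103 (bin 001100111); offset now 9 = byte 1 bit 1; 23 bits remain
Read 2: bits[9:15] width=6 -> value=26 (bin 011010); offset now 15 = byte 1 bit 7; 17 bits remain
Read 3: bits[15:20] width=5 -> value=26 (bin 11010); offset now 20 = byte 2 bit 4; 12 bits remain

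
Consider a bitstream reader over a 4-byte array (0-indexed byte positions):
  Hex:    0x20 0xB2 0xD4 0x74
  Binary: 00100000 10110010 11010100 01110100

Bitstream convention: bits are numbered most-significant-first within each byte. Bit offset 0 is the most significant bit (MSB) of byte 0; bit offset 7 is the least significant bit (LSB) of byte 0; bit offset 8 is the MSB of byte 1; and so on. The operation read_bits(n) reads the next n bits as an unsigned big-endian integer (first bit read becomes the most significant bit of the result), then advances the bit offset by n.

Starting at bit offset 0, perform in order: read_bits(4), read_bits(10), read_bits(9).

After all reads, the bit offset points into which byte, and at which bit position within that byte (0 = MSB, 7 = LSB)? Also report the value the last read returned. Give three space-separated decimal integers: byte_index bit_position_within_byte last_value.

Read 1: bits[0:4] width=4 -> value=2 (bin 0010); offset now 4 = byte 0 bit 4; 28 bits remain
Read 2: bits[4:14] width=10 -> value=44 (bin 0000101100); offset now 14 = byte 1 bit 6; 18 bits remain
Read 3: bits[14:23] width=9 -> value=362 (bin 101101010); offset now 23 = byte 2 bit 7; 9 bits remain

Answer: 2 7 362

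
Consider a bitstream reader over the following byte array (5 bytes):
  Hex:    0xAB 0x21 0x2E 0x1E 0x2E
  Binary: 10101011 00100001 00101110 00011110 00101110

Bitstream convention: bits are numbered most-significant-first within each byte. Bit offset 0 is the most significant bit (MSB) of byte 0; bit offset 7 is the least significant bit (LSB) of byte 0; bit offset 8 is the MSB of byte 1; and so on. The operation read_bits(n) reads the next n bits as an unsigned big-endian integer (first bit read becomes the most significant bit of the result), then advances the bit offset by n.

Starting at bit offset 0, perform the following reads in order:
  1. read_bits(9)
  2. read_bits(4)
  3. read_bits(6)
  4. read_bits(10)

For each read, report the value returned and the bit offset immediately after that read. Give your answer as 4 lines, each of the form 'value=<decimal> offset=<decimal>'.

Answer: value=342 offset=9
value=4 offset=13
value=9 offset=19
value=451 offset=29

Derivation:
Read 1: bits[0:9] width=9 -> value=342 (bin 101010110); offset now 9 = byte 1 bit 1; 31 bits remain
Read 2: bits[9:13] width=4 -> value=4 (bin 0100); offset now 13 = byte 1 bit 5; 27 bits remain
Read 3: bits[13:19] width=6 -> value=9 (bin 001001); offset now 19 = byte 2 bit 3; 21 bits remain
Read 4: bits[19:29] width=10 -> value=451 (bin 0111000011); offset now 29 = byte 3 bit 5; 11 bits remain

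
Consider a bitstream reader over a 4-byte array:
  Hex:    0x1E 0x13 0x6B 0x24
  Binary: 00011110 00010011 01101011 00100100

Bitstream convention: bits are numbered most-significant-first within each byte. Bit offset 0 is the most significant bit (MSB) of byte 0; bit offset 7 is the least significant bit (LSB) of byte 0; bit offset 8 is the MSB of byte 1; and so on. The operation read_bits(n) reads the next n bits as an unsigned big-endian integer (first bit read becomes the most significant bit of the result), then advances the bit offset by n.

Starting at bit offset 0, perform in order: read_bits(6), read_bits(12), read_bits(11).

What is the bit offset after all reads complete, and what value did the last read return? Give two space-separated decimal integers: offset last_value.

Read 1: bits[0:6] width=6 -> value=7 (bin 000111); offset now 6 = byte 0 bit 6; 26 bits remain
Read 2: bits[6:18] width=12 -> value=2125 (bin 100001001101); offset now 18 = byte 2 bit 2; 14 bits remain
Read 3: bits[18:29] width=11 -> value=1380 (bin 10101100100); offset now 29 = byte 3 bit 5; 3 bits remain

Answer: 29 1380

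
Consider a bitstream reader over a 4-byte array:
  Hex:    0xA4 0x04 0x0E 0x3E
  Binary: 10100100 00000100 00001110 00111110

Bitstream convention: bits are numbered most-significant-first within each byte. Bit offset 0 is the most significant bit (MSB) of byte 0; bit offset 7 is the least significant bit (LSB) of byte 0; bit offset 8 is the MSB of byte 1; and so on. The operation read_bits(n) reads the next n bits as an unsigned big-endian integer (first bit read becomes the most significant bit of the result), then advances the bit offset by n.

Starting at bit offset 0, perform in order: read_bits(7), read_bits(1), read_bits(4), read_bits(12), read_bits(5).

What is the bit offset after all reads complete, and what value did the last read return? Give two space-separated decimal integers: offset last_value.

Read 1: bits[0:7] width=7 -> value=82 (bin 1010010); offset now 7 = byte 0 bit 7; 25 bits remain
Read 2: bits[7:8] width=1 -> value=0 (bin 0); offset now 8 = byte 1 bit 0; 24 bits remain
Read 3: bits[8:12] width=4 -> value=0 (bin 0000); offset now 12 = byte 1 bit 4; 20 bits remain
Read 4: bits[12:24] width=12 -> value=1038 (bin 010000001110); offset now 24 = byte 3 bit 0; 8 bits remain
Read 5: bits[24:29] width=5 -> value=7 (bin 00111); offset now 29 = byte 3 bit 5; 3 bits remain

Answer: 29 7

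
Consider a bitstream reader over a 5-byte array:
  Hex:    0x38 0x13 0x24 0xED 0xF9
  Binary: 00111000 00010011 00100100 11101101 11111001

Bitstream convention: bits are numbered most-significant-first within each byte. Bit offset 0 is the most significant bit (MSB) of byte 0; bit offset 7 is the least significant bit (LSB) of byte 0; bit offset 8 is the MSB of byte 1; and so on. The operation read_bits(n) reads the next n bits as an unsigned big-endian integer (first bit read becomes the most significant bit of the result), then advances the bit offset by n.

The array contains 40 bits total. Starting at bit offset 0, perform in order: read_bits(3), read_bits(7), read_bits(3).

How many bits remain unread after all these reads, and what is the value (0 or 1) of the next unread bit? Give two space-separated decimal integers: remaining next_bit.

Read 1: bits[0:3] width=3 -> value=1 (bin 001); offset now 3 = byte 0 bit 3; 37 bits remain
Read 2: bits[3:10] width=7 -> value=96 (bin 1100000); offset now 10 = byte 1 bit 2; 30 bits remain
Read 3: bits[10:13] width=3 -> value=2 (bin 010); offset now 13 = byte 1 bit 5; 27 bits remain

Answer: 27 0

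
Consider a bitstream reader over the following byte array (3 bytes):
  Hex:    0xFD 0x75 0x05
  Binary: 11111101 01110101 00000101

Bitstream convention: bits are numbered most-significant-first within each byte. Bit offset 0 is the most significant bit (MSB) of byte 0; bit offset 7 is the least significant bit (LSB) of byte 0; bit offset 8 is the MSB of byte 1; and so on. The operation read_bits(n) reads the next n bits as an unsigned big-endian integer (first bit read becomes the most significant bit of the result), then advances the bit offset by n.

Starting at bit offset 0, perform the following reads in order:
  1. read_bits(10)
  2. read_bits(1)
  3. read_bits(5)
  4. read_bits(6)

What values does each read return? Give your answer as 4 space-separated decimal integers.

Read 1: bits[0:10] width=10 -> value=1013 (bin 1111110101); offset now 10 = byte 1 bit 2; 14 bits remain
Read 2: bits[10:11] width=1 -> value=1 (bin 1); offset now 11 = byte 1 bit 3; 13 bits remain
Read 3: bits[11:16] width=5 -> value=21 (bin 10101); offset now 16 = byte 2 bit 0; 8 bits remain
Read 4: bits[16:22] width=6 -> value=1 (bin 000001); offset now 22 = byte 2 bit 6; 2 bits remain

Answer: 1013 1 21 1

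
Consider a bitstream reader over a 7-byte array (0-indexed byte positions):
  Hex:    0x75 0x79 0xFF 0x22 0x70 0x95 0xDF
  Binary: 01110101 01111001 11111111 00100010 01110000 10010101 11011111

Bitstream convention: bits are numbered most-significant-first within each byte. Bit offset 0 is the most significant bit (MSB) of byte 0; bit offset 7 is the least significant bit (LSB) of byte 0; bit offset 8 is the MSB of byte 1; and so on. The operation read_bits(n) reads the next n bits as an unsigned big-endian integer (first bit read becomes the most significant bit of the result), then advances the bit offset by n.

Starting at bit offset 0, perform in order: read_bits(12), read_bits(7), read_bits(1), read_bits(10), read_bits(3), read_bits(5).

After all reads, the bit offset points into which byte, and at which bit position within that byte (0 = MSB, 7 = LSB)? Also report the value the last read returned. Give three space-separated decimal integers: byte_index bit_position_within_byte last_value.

Read 1: bits[0:12] width=12 -> value=1879 (bin 011101010111); offset now 12 = byte 1 bit 4; 44 bits remain
Read 2: bits[12:19] width=7 -> value=79 (bin 1001111); offset now 19 = byte 2 bit 3; 37 bits remain
Read 3: bits[19:20] width=1 -> value=1 (bin 1); offset now 20 = byte 2 bit 4; 36 bits remain
Read 4: bits[20:30] width=10 -> value=968 (bin 1111001000); offset now 30 = byte 3 bit 6; 26 bits remain
Read 5: bits[30:33] width=3 -> value=4 (bin 100); offset now 33 = byte 4 bit 1; 23 bits remain
Read 6: bits[33:38] width=5 -> value=28 (bin 11100); offset now 38 = byte 4 bit 6; 18 bits remain

Answer: 4 6 28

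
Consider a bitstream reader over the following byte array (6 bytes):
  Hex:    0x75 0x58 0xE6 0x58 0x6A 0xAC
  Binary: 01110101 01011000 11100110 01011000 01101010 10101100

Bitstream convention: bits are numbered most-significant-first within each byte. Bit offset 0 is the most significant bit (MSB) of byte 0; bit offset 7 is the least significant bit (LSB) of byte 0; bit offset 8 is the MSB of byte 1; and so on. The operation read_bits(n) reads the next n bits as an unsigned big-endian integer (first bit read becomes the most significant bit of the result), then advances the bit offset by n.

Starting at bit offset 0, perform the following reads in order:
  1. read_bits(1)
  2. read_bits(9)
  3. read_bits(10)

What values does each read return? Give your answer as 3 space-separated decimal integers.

Answer: 0 469 398

Derivation:
Read 1: bits[0:1] width=1 -> value=0 (bin 0); offset now 1 = byte 0 bit 1; 47 bits remain
Read 2: bits[1:10] width=9 -> value=469 (bin 111010101); offset now 10 = byte 1 bit 2; 38 bits remain
Read 3: bits[10:20] width=10 -> value=398 (bin 0110001110); offset now 20 = byte 2 bit 4; 28 bits remain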